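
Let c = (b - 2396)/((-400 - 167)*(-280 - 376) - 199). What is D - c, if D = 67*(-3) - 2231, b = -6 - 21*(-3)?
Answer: -904100957/371753 ≈ -2432.0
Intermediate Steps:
b = 57 (b = -6 + 63 = 57)
D = -2432 (D = -201 - 2231 = -2432)
c = -2339/371753 (c = (57 - 2396)/((-400 - 167)*(-280 - 376) - 199) = -2339/(-567*(-656) - 199) = -2339/(371952 - 199) = -2339/371753 ≈ -0.0062918)
D - c = -2432 - 1*(-2339/371753) = -2432 + 2339/371753 = -904100957/371753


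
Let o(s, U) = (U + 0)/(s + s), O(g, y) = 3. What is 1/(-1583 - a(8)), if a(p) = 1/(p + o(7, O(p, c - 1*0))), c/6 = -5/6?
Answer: -115/182059 ≈ -0.00063166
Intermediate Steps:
c = -5 (c = 6*(-5/6) = 6*(-5*⅙) = 6*(-⅚) = -5)
o(s, U) = U/(2*s) (o(s, U) = U/((2*s)) = U*(1/(2*s)) = U/(2*s))
a(p) = 1/(3/14 + p) (a(p) = 1/(p + (½)*3/7) = 1/(p + (½)*3*(⅐)) = 1/(p + 3/14) = 1/(3/14 + p))
1/(-1583 - a(8)) = 1/(-1583 - 14/(3 + 14*8)) = 1/(-1583 - 14/(3 + 112)) = 1/(-1583 - 14/115) = 1/(-182059/115) = -115/182059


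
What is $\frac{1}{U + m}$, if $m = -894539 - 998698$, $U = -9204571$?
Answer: $- \frac{1}{11097808} \approx -9.0108 \cdot 10^{-8}$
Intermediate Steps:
$m = -1893237$
$\frac{1}{U + m} = \frac{1}{-9204571 - 1893237} = \frac{1}{-11097808} = - \frac{1}{11097808}$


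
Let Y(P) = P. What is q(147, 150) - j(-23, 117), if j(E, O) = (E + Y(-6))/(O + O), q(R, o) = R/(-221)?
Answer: -2153/3978 ≈ -0.54123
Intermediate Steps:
q(R, o) = -R/221 (q(R, o) = R*(-1/221) = -R/221)
j(E, O) = (-6 + E)/(2*O) (j(E, O) = (E - 6)/(O + O) = (-6 + E)/((2*O)) = (-6 + E)*(1/(2*O)) = (-6 + E)/(2*O))
q(147, 150) - j(-23, 117) = -1/221*147 - (-6 - 23)/(2*117) = -147/221 - (-29)/(2*117) = -147/221 - 1*(-29/234) = -147/221 + 29/234 = -2153/3978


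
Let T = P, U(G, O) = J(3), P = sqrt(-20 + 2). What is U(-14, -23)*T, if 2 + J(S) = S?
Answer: 3*I*sqrt(2) ≈ 4.2426*I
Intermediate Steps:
J(S) = -2 + S
P = 3*I*sqrt(2) (P = sqrt(-18) = 3*I*sqrt(2) ≈ 4.2426*I)
U(G, O) = 1 (U(G, O) = -2 + 3 = 1)
T = 3*I*sqrt(2) ≈ 4.2426*I
U(-14, -23)*T = 1*(3*I*sqrt(2)) = 3*I*sqrt(2)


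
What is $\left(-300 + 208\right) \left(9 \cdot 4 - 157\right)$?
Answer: $11132$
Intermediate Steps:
$\left(-300 + 208\right) \left(9 \cdot 4 - 157\right) = - 92 \left(36 - 157\right) = \left(-92\right) \left(-121\right) = 11132$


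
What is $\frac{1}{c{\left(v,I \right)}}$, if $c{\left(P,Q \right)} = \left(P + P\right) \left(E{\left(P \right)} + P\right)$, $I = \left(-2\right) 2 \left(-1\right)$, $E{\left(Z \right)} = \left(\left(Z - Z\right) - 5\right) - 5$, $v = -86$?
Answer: $\frac{1}{16512} \approx 6.0562 \cdot 10^{-5}$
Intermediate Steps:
$E{\left(Z \right)} = -10$ ($E{\left(Z \right)} = \left(0 - 5\right) - 5 = -5 - 5 = -10$)
$I = 4$ ($I = \left(-4\right) \left(-1\right) = 4$)
$c{\left(P,Q \right)} = 2 P \left(-10 + P\right)$ ($c{\left(P,Q \right)} = \left(P + P\right) \left(-10 + P\right) = 2 P \left(-10 + P\right)$)
$\frac{1}{c{\left(v,I \right)}} = \frac{1}{2 \left(-86\right) \left(-10 - 86\right)} = \frac{1}{2 \left(-86\right) \left(-96\right)} = \frac{1}{16512}$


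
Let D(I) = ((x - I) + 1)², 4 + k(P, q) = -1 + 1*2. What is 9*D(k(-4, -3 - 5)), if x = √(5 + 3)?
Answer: 216 + 144*√2 ≈ 419.65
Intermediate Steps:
x = 2*√2 (x = √8 = 2*√2 ≈ 2.8284)
k(P, q) = -3 (k(P, q) = -4 + (-1 + 1*2) = -4 + (-1 + 2) = -4 + 1 = -3)
D(I) = (1 - I + 2*√2)² (D(I) = ((2*√2 - I) + 1)² = ((-I + 2*√2) + 1)² = (1 - I + 2*√2)²)
9*D(k(-4, -3 - 5)) = 9*(1 - 1*(-3) + 2*√2)² = 9*(1 + 3 + 2*√2)² = 9*(4 + 2*√2)²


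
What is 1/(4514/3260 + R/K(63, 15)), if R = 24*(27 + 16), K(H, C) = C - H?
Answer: -815/16394 ≈ -0.049713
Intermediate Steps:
R = 1032 (R = 24*43 = 1032)
1/(4514/3260 + R/K(63, 15)) = 1/(4514/3260 + 1032/(15 - 1*63)) = 1/(4514*(1/3260) + 1032/(15 - 63)) = 1/(2257/1630 + 1032/(-48)) = 1/(2257/1630 + 1032*(-1/48)) = 1/(2257/1630 - 43/2) = 1/(-16394/815) = -815/16394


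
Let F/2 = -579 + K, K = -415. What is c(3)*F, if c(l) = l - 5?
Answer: 3976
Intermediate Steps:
c(l) = -5 + l
F = -1988 (F = 2*(-579 - 415) = 2*(-994) = -1988)
c(3)*F = (-5 + 3)*(-1988) = -2*(-1988) = 3976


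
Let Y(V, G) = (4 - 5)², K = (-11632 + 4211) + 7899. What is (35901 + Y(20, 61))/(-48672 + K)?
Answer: -17951/24097 ≈ -0.74495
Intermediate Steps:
K = 478 (K = -7421 + 7899 = 478)
Y(V, G) = 1 (Y(V, G) = (-1)² = 1)
(35901 + Y(20, 61))/(-48672 + K) = (35901 + 1)/(-48672 + 478) = 35902/(-48194) = 35902*(-1/48194) = -17951/24097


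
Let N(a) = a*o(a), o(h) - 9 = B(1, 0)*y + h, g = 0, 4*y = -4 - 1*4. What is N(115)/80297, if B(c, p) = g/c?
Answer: 14260/80297 ≈ 0.17759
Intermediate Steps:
y = -2 (y = (-4 - 1*4)/4 = (-4 - 4)/4 = (¼)*(-8) = -2)
B(c, p) = 0 (B(c, p) = 0/c = 0)
o(h) = 9 + h (o(h) = 9 + (0*(-2) + h) = 9 + (0 + h) = 9 + h)
N(a) = a*(9 + a)
N(115)/80297 = (115*(9 + 115))/80297 = (115*124)*(1/80297) = 14260*(1/80297) = 14260/80297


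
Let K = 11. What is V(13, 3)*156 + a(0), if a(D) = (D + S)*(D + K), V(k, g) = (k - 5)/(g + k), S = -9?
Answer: -21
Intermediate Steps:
V(k, g) = (-5 + k)/(g + k)
a(D) = (-9 + D)*(11 + D) (a(D) = (D - 9)*(D + 11) = (-9 + D)*(11 + D))
V(13, 3)*156 + a(0) = ((-5 + 13)/(3 + 13))*156 + (-99 + 0**2 + 2*0) = (8/16)*156 + (-99 + 0 + 0) = ((1/16)*8)*156 - 99 = (1/2)*156 - 99 = 78 - 99 = -21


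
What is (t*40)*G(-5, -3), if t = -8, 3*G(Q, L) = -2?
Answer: 640/3 ≈ 213.33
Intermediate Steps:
G(Q, L) = -⅔ (G(Q, L) = (⅓)*(-2) = -⅔)
(t*40)*G(-5, -3) = -8*40*(-⅔) = -320*(-⅔) = 640/3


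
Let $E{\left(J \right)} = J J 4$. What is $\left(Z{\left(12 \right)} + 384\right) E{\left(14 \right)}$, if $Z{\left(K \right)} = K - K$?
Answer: $301056$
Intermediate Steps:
$E{\left(J \right)} = 4 J^{2}$ ($E{\left(J \right)} = J^{2} \cdot 4 = 4 J^{2}$)
$Z{\left(K \right)} = 0$
$\left(Z{\left(12 \right)} + 384\right) E{\left(14 \right)} = \left(0 + 384\right) 4 \cdot 14^{2} = 384 \cdot 4 \cdot 196 = 384 \cdot 784 = 301056$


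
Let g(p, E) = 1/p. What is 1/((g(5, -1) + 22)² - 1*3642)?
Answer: -25/78729 ≈ -0.00031755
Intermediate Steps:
1/((g(5, -1) + 22)² - 1*3642) = 1/((1/5 + 22)² - 1*3642) = 1/((⅕ + 22)² - 3642) = 1/((111/5)² - 3642) = 1/(12321/25 - 3642) = 1/(-78729/25) = -25/78729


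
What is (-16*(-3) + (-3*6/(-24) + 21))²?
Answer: 77841/16 ≈ 4865.1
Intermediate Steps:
(-16*(-3) + (-3*6/(-24) + 21))² = (48 + (-18*(-1/24) + 21))² = (48 + (¾ + 21))² = (48 + 87/4)² = (279/4)² = 77841/16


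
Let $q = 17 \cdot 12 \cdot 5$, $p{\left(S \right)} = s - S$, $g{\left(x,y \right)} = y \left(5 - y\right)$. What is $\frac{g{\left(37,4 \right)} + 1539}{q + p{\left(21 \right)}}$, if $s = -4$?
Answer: $\frac{1543}{995} \approx 1.5508$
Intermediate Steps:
$p{\left(S \right)} = -4 - S$
$q = 1020$ ($q = 204 \cdot 5 = 1020$)
$\frac{g{\left(37,4 \right)} + 1539}{q + p{\left(21 \right)}} = \frac{4 \left(5 - 4\right) + 1539}{1020 - 25} = \frac{4 \cdot 1 + 1539}{1020 - 25} = \frac{4 + 1539}{995} = 1543 \cdot \frac{1}{995} = \frac{1543}{995}$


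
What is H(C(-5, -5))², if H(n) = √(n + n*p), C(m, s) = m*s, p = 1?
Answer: 50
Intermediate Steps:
H(n) = √2*√n (H(n) = √(n + n*1) = √(n + n) = √(2*n) = √2*√n)
H(C(-5, -5))² = (√2*√(-5*(-5)))² = (√2*√25)² = (√2*5)² = (5*√2)² = 50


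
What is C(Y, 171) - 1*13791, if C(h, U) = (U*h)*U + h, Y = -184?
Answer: -5394319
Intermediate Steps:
C(h, U) = h + h*U² (C(h, U) = h*U² + h = h + h*U²)
C(Y, 171) - 1*13791 = -184*(1 + 171²) - 1*13791 = -184*(1 + 29241) - 13791 = -184*29242 - 13791 = -5380528 - 13791 = -5394319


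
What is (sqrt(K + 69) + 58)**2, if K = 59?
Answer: 3492 + 928*sqrt(2) ≈ 4804.4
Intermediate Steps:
(sqrt(K + 69) + 58)**2 = (sqrt(59 + 69) + 58)**2 = (sqrt(128) + 58)**2 = (8*sqrt(2) + 58)**2 = (58 + 8*sqrt(2))**2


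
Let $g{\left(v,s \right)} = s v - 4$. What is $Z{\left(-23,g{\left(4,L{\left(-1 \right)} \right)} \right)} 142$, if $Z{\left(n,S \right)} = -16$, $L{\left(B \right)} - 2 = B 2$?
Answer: $-2272$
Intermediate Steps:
$L{\left(B \right)} = 2 + 2 B$ ($L{\left(B \right)} = 2 + B 2 = 2 + 2 B$)
$g{\left(v,s \right)} = -4 + s v$
$Z{\left(-23,g{\left(4,L{\left(-1 \right)} \right)} \right)} 142 = \left(-16\right) 142 = -2272$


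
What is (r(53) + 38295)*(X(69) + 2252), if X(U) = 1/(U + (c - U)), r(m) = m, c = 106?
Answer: 4577083062/53 ≈ 8.6360e+7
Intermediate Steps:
X(U) = 1/106 (X(U) = 1/(U + (106 - U)) = 1/106)
(r(53) + 38295)*(X(69) + 2252) = (53 + 38295)*(1/106 + 2252) = 38348*(238713/106) = 4577083062/53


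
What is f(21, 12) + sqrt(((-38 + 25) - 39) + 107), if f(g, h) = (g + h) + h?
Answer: 45 + sqrt(55) ≈ 52.416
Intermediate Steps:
f(g, h) = g + 2*h
f(21, 12) + sqrt(((-38 + 25) - 39) + 107) = (21 + 2*12) + sqrt(((-38 + 25) - 39) + 107) = (21 + 24) + sqrt((-13 - 39) + 107) = 45 + sqrt(-52 + 107) = 45 + sqrt(55)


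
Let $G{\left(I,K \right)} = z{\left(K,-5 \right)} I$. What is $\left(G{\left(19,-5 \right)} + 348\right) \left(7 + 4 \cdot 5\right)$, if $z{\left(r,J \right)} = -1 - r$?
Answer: $11448$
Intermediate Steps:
$G{\left(I,K \right)} = I \left(-1 - K\right)$ ($G{\left(I,K \right)} = \left(-1 - K\right) I = I \left(-1 - K\right)$)
$\left(G{\left(19,-5 \right)} + 348\right) \left(7 + 4 \cdot 5\right) = \left(\left(-1\right) 19 \left(1 - 5\right) + 348\right) \left(7 + 4 \cdot 5\right) = \left(\left(-1\right) 19 \left(-4\right) + 348\right) \left(7 + 20\right) = \left(76 + 348\right) 27 = 424 \cdot 27 = 11448$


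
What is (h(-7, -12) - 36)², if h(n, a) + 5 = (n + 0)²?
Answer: 64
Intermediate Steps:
h(n, a) = -5 + n² (h(n, a) = -5 + (n + 0)² = -5 + n²)
(h(-7, -12) - 36)² = ((-5 + (-7)²) - 36)² = ((-5 + 49) - 36)² = (44 - 36)² = 8² = 64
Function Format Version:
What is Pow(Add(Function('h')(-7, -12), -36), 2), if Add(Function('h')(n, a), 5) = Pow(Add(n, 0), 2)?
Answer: 64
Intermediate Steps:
Function('h')(n, a) = Add(-5, Pow(n, 2)) (Function('h')(n, a) = Add(-5, Pow(Add(n, 0), 2)) = Add(-5, Pow(n, 2)))
Pow(Add(Function('h')(-7, -12), -36), 2) = Pow(Add(Add(-5, Pow(-7, 2)), -36), 2) = Pow(Add(Add(-5, 49), -36), 2) = Pow(Add(44, -36), 2) = Pow(8, 2) = 64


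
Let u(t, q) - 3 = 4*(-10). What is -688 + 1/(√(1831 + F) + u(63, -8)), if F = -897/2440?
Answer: -774861224/1126383 + 2*√2724713230/1126383 ≈ -687.83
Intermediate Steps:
F = -897/2440 (F = -897*1/2440 = -897/2440 ≈ -0.36762)
u(t, q) = -37 (u(t, q) = 3 + 4*(-10) = 3 - 40 = -37)
-688 + 1/(√(1831 + F) + u(63, -8)) = -688 + 1/(√(1831 - 897/2440) - 37) = -688 + 1/(√(4466743/2440) - 37) = -688 + 1/(√2724713230/1220 - 37) = -688 + 1/(-37 + √2724713230/1220)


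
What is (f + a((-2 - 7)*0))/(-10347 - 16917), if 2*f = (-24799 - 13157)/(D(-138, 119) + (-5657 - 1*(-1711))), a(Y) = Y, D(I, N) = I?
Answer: -3163/18557696 ≈ -0.00017044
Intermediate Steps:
f = 9489/2042 (f = ((-24799 - 13157)/(-138 + (-5657 - 1*(-1711))))/2 = (-37956/(-138 + (-5657 + 1711)))/2 = (-37956/(-138 - 3946))/2 = (-37956/(-4084))/2 = (-37956*(-1/4084))/2 = (1/2)*(9489/1021) = 9489/2042 ≈ 4.6469)
(f + a((-2 - 7)*0))/(-10347 - 16917) = (9489/2042 + (-2 - 7)*0)/(-10347 - 16917) = (9489/2042 - 9*0)/(-27264) = (9489/2042 + 0)*(-1/27264) = (9489/2042)*(-1/27264) = -3163/18557696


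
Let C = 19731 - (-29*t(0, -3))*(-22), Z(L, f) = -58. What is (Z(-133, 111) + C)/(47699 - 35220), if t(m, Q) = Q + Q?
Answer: 23501/12479 ≈ 1.8832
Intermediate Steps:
t(m, Q) = 2*Q
C = 23559 (C = 19731 - (-58*(-3))*(-22) = 19731 - (-29*(-6))*(-22) = 19731 - 174*(-22) = 19731 - 1*(-3828) = 19731 + 3828 = 23559)
(Z(-133, 111) + C)/(47699 - 35220) = (-58 + 23559)/(47699 - 35220) = 23501/12479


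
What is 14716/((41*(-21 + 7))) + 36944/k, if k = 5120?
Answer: -1691877/91840 ≈ -18.422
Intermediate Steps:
14716/((41*(-21 + 7))) + 36944/k = 14716/((41*(-21 + 7))) + 36944/5120 = 14716/((41*(-14))) + 36944*(1/5120) = 14716/(-574) + 2309/320 = 14716*(-1/574) + 2309/320 = -7358/287 + 2309/320 = -1691877/91840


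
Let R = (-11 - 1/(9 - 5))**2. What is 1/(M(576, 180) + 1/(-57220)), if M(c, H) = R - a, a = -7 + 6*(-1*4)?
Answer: 228880/36062901 ≈ 0.0063467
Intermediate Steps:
R = 2025/16 (R = (-11 - 1/4)**2 = (-45/4)**2 = 2025/16 ≈ 126.56)
a = -31 (a = -7 + 6*(-4) = -7 - 24 = -31)
M(c, H) = 2521/16 (M(c, H) = 2025/16 - 1*(-31) = 2025/16 + 31 = 2521/16)
1/(M(576, 180) + 1/(-57220)) = 1/(2521/16 + 1/(-57220)) = 1/(2521/16 - 1/57220) = 1/(36062901/228880) = 228880/36062901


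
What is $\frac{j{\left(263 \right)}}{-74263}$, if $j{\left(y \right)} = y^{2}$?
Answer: $- \frac{69169}{74263} \approx -0.93141$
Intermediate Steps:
$\frac{j{\left(263 \right)}}{-74263} = \frac{263^{2}}{-74263} = 69169 \left(- \frac{1}{74263}\right) = - \frac{69169}{74263}$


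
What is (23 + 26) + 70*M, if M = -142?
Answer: -9891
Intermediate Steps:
(23 + 26) + 70*M = (23 + 26) + 70*(-142) = 49 - 9940 = -9891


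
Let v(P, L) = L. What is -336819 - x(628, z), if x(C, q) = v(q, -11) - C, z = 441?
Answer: -336180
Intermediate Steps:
x(C, q) = -11 - C
-336819 - x(628, z) = -336819 - (-11 - 1*628) = -336819 - (-11 - 628) = -336819 - 1*(-639) = -336819 + 639 = -336180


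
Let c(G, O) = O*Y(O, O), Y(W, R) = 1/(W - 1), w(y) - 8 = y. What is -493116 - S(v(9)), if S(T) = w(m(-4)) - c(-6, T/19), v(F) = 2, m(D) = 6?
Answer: -8383212/17 ≈ -4.9313e+5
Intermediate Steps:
w(y) = 8 + y
Y(W, R) = 1/(-1 + W)
c(G, O) = O/(-1 + O)
S(T) = 14 - T/(19*(-1 + T/19)) (S(T) = (8 + 6) - T/19/(-1 + T/19) = 14 - T*(1/19)/(-1 + T*(1/19)) = 14 - T/19/(-1 + T/19) = 14 - T/(19*(-1 + T/19)))
-493116 - S(v(9)) = -493116 - (-266 + 13*2)/(-19 + 2) = -493116 - (-266 + 26)/(-17) = -493116 - (-1)*(-240)/17 = -493116 - 1*240/17 = -493116 - 240/17 = -8383212/17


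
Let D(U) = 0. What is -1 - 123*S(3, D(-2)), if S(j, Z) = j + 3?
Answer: -739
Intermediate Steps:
S(j, Z) = 3 + j
-1 - 123*S(3, D(-2)) = -1 - 123*(3 + 3) = -1 - 123*6 = -1 - 738 = -739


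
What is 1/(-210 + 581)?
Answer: 1/371 ≈ 0.0026954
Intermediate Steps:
1/(-210 + 581) = 1/371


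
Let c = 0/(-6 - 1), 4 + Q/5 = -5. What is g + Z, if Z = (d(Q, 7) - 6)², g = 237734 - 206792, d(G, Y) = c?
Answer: 30978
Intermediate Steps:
Q = -45 (Q = -20 + 5*(-5) = -20 - 25 = -45)
c = 0 (c = 0/(-7) = -⅐*0 = 0)
d(G, Y) = 0
g = 30942
Z = 36 (Z = (0 - 6)² = (-6)² = 36)
g + Z = 30942 + 36 = 30978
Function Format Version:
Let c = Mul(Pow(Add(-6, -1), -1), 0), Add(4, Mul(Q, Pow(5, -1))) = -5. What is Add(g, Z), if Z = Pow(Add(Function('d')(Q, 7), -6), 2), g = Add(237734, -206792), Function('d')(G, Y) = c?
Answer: 30978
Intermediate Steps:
Q = -45 (Q = Add(-20, Mul(5, -5)) = Add(-20, -25) = -45)
c = 0 (c = Mul(Pow(-7, -1), 0) = Mul(Rational(-1, 7), 0) = 0)
Function('d')(G, Y) = 0
g = 30942
Z = 36 (Z = Pow(Add(0, -6), 2) = Pow(-6, 2) = 36)
Add(g, Z) = Add(30942, 36) = 30978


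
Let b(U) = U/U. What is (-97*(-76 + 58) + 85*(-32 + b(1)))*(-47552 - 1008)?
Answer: 43169840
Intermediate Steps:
b(U) = 1
(-97*(-76 + 58) + 85*(-32 + b(1)))*(-47552 - 1008) = (-97*(-76 + 58) + 85*(-32 + 1))*(-47552 - 1008) = (-97*(-18) + 85*(-31))*(-48560) = (1746 - 2635)*(-48560) = -889*(-48560) = 43169840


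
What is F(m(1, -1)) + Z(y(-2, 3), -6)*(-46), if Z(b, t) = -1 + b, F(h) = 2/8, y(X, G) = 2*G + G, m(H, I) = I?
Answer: -1471/4 ≈ -367.75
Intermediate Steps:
y(X, G) = 3*G
F(h) = ¼ (F(h) = 2*(⅛) = ¼)
F(m(1, -1)) + Z(y(-2, 3), -6)*(-46) = ¼ + (-1 + 3*3)*(-46) = ¼ + (-1 + 9)*(-46) = ¼ + 8*(-46) = ¼ - 368 = -1471/4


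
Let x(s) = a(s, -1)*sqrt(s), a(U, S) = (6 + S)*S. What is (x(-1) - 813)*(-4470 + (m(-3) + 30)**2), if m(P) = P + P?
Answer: 3165822 + 19470*I ≈ 3.1658e+6 + 19470.0*I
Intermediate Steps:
m(P) = 2*P
a(U, S) = S*(6 + S)
x(s) = -5*sqrt(s) (x(s) = (-(6 - 1))*sqrt(s) = (-1*5)*sqrt(s) = -5*sqrt(s))
(x(-1) - 813)*(-4470 + (m(-3) + 30)**2) = (-5*I - 813)*(-4470 + (2*(-3) + 30)**2) = (-5*I - 813)*(-4470 + (-6 + 30)**2) = (-813 - 5*I)*(-4470 + 24**2) = (-813 - 5*I)*(-4470 + 576) = (-813 - 5*I)*(-3894) = 3165822 + 19470*I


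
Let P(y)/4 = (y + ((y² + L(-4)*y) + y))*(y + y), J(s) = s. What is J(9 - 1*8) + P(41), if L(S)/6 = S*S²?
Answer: -4585767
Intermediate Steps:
L(S) = 6*S³ (L(S) = 6*(S*S²) = 6*S³)
P(y) = 8*y*(y² - 382*y) (P(y) = 4*((y + ((y² + (6*(-4)³)*y) + y))*(y + y)) = 4*((y + ((y² + (6*(-64))*y) + y))*(2*y)) = 4*((y + ((y² - 384*y) + y))*(2*y)) = 4*((y + (y² - 383*y))*(2*y)) = 4*((y² - 382*y)*(2*y)) = 4*(2*y*(y² - 382*y)) = 8*y*(y² - 382*y))
J(9 - 1*8) + P(41) = (9 - 1*8) + 8*41²*(-382 + 41) = (9 - 8) + 8*1681*(-341) = 1 - 4585768 = -4585767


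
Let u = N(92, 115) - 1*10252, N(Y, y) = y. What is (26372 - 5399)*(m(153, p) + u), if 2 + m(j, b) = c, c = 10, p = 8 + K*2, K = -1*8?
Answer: -212435517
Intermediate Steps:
K = -8
p = -8 (p = 8 - 8*2 = 8 - 16 = -8)
m(j, b) = 8 (m(j, b) = -2 + 10 = 8)
u = -10137 (u = 115 - 1*10252 = 115 - 10252 = -10137)
(26372 - 5399)*(m(153, p) + u) = (26372 - 5399)*(8 - 10137) = 20973*(-10129) = -212435517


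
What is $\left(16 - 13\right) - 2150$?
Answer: $-2147$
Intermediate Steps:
$\left(16 - 13\right) - 2150 = 3 - 2150 = -2147$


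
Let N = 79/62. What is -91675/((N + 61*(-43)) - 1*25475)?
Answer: 5683850/1741997 ≈ 3.2628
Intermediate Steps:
N = 79/62 (N = 79*(1/62) = 79/62 ≈ 1.2742)
-91675/((N + 61*(-43)) - 1*25475) = -91675/((79/62 + 61*(-43)) - 1*25475) = -91675/((79/62 - 2623) - 25475) = -91675/(-162547/62 - 25475) = -91675/(-1741997/62) = -91675*(-62/1741997) = 5683850/1741997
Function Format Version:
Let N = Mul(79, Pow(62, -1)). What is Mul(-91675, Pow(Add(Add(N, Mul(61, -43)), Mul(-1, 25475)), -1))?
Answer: Rational(5683850, 1741997) ≈ 3.2628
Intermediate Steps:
N = Rational(79, 62) (N = Mul(79, Rational(1, 62)) = Rational(79, 62) ≈ 1.2742)
Mul(-91675, Pow(Add(Add(N, Mul(61, -43)), Mul(-1, 25475)), -1)) = Mul(-91675, Pow(Add(Add(Rational(79, 62), Mul(61, -43)), Mul(-1, 25475)), -1)) = Mul(-91675, Pow(Add(Add(Rational(79, 62), -2623), -25475), -1)) = Mul(-91675, Pow(Add(Rational(-162547, 62), -25475), -1)) = Mul(-91675, Pow(Rational(-1741997, 62), -1)) = Mul(-91675, Rational(-62, 1741997)) = Rational(5683850, 1741997)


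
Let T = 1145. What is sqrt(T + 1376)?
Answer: sqrt(2521) ≈ 50.210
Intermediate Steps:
sqrt(T + 1376) = sqrt(1145 + 1376) = sqrt(2521)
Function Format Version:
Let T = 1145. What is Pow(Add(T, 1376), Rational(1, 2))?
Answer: Pow(2521, Rational(1, 2)) ≈ 50.210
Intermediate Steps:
Pow(Add(T, 1376), Rational(1, 2)) = Pow(Add(1145, 1376), Rational(1, 2)) = Pow(2521, Rational(1, 2))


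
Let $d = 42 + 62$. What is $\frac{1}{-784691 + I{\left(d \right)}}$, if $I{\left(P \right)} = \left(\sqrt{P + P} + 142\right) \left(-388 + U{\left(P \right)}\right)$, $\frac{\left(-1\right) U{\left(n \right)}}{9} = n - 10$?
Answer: $- \frac{959919}{921127753313} + \frac{4936 \sqrt{13}}{921127753313} \approx -1.0228 \cdot 10^{-6}$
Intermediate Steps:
$d = 104$
$U{\left(n \right)} = 90 - 9 n$ ($U{\left(n \right)} = - 9 \left(n - 10\right) = - 9 \left(-10 + n\right) = 90 - 9 n$)
$I{\left(P \right)} = \left(-298 - 9 P\right) \left(142 + \sqrt{2} \sqrt{P}\right)$ ($I{\left(P \right)} = \left(\sqrt{P + P} + 142\right) \left(-388 - \left(-90 + 9 P\right)\right) = \left(\sqrt{2 P} + 142\right) \left(-298 - 9 P\right) = \left(\sqrt{2} \sqrt{P} + 142\right) \left(-298 - 9 P\right) = \left(142 + \sqrt{2} \sqrt{P}\right) \left(-298 - 9 P\right) = \left(-298 - 9 P\right) \left(142 + \sqrt{2} \sqrt{P}\right)$)
$\frac{1}{-784691 + I{\left(d \right)}} = \frac{1}{-784691 - \left(175228 + 9 \sqrt{2} \cdot 104^{\frac{3}{2}} + 298 \sqrt{2} \sqrt{104}\right)} = \frac{1}{-784691 - \left(175228 + 9 \sqrt{2} \cdot 208 \sqrt{26} + 298 \sqrt{2} \cdot 2 \sqrt{26}\right)} = \frac{1}{-784691 - \left(175228 + 4936 \sqrt{13}\right)} = \frac{1}{-959919 - 4936 \sqrt{13}}$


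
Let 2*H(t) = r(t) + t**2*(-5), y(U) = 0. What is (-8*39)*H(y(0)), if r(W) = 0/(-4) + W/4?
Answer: 0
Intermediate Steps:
r(W) = W/4 (r(W) = 0*(-1/4) + W*(1/4) = 0 + W/4 = W/4)
H(t) = -5*t**2/2 + t/8 (H(t) = (t/4 + t**2*(-5))/2 = (t/4 - 5*t**2)/2 = (-5*t**2 + t/4)/2 = -5*t**2/2 + t/8)
(-8*39)*H(y(0)) = (-8*39)*((1/8)*0*(1 - 20*0)) = -39*0*(1 + 0) = -39*0 = -312*0 = 0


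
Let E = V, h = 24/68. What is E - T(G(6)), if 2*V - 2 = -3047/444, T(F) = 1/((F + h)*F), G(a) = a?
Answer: -29461/11988 ≈ -2.4575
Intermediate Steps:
h = 6/17 (h = 24*(1/68) = 6/17 ≈ 0.35294)
T(F) = 1/(F*(6/17 + F)) (T(F) = 1/((F + 6/17)*F) = 1/((6/17 + F)*F) = 1/(F*(6/17 + F)))
V = -2159/888 (V = 1 + (-3047/444)/2 = 1 + (-3047*1/444)/2 = 1 + (½)*(-3047/444) = 1 - 3047/888 = -2159/888 ≈ -2.4313)
E = -2159/888 ≈ -2.4313
E - T(G(6)) = -2159/888 - 17/(6*(6 + 17*6)) = -2159/888 - 17/(6*(6 + 102)) = -2159/888 - 17/(6*108) = -2159/888 - 1*17/648 = -2159/888 - 17/648 = -29461/11988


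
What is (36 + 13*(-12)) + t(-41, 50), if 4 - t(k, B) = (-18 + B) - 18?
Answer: -130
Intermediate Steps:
t(k, B) = 40 - B (t(k, B) = 4 - ((-18 + B) - 18) = 4 - (-36 + B) = 4 + (36 - B) = 40 - B)
(36 + 13*(-12)) + t(-41, 50) = (36 + 13*(-12)) + (40 - 1*50) = (36 - 156) + (40 - 50) = -120 - 10 = -130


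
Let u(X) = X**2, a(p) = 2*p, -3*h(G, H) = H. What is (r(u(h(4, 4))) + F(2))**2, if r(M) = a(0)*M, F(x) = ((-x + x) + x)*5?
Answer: 100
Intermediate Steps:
h(G, H) = -H/3
F(x) = 5*x (F(x) = (0 + x)*5 = x*5 = 5*x)
r(M) = 0 (r(M) = (2*0)*M = 0*M = 0)
(r(u(h(4, 4))) + F(2))**2 = (0 + 5*2)**2 = (0 + 10)**2 = 10**2 = 100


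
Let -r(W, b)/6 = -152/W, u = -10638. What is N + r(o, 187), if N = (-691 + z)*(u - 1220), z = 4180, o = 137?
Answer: -5668040082/137 ≈ -4.1373e+7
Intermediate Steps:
r(W, b) = 912/W (r(W, b) = -(-912)/W = 912/W)
N = -41372562 (N = (-691 + 4180)*(-10638 - 1220) = 3489*(-11858) = -41372562)
N + r(o, 187) = -41372562 + 912/137 = -5668040082/137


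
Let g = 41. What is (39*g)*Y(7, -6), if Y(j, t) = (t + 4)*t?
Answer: 19188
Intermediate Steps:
Y(j, t) = t*(4 + t) (Y(j, t) = (4 + t)*t = t*(4 + t))
(39*g)*Y(7, -6) = (39*41)*(-6*(4 - 6)) = 1599*(-6*(-2)) = 1599*12 = 19188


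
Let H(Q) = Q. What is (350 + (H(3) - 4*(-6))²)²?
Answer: 1164241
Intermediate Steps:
(350 + (H(3) - 4*(-6))²)² = (350 + (3 - 4*(-6))²)² = (350 + (3 + 24)²)² = (350 + 27²)² = (350 + 729)² = 1079² = 1164241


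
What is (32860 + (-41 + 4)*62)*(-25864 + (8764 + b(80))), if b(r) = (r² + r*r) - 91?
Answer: -134215306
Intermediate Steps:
b(r) = -91 + 2*r² (b(r) = (r² + r²) - 91 = 2*r² - 91 = -91 + 2*r²)
(32860 + (-41 + 4)*62)*(-25864 + (8764 + b(80))) = (32860 + (-41 + 4)*62)*(-25864 + (8764 + (-91 + 2*80²))) = (32860 - 37*62)*(-25864 + (8764 + (-91 + 2*6400))) = (32860 - 2294)*(-25864 + (8764 + (-91 + 12800))) = 30566*(-25864 + (8764 + 12709)) = 30566*(-25864 + 21473) = 30566*(-4391) = -134215306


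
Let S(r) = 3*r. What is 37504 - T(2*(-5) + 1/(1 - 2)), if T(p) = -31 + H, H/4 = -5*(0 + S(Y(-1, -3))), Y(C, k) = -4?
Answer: 37295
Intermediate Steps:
H = 240 (H = 4*(-5*(0 + 3*(-4))) = 4*(-5*(0 - 12)) = 4*(-5*(-12)) = 4*60 = 240)
T(p) = 209 (T(p) = -31 + 240 = 209)
37504 - T(2*(-5) + 1/(1 - 2)) = 37504 - 1*209 = 37504 - 209 = 37295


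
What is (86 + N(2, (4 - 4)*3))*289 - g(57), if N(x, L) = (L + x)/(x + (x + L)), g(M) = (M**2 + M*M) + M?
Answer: 36887/2 ≈ 18444.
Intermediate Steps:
g(M) = M + 2*M**2 (g(M) = (M**2 + M**2) + M = 2*M**2 + M = M + 2*M**2)
N(x, L) = (L + x)/(L + 2*x) (N(x, L) = (L + x)/(x + (L + x)) = (L + x)/(L + 2*x))
(86 + N(2, (4 - 4)*3))*289 - g(57) = (86 + ((4 - 4)*3 + 2)/((4 - 4)*3 + 2*2))*289 - 57*(1 + 2*57) = (86 + (0*3 + 2)/(0*3 + 4))*289 - 57*(1 + 114) = (86 + (0 + 2)/(0 + 4))*289 - 57*115 = (86 + 2/4)*289 - 1*6555 = (86 + (1/4)*2)*289 - 6555 = (86 + 1/2)*289 - 6555 = (173/2)*289 - 6555 = 49997/2 - 6555 = 36887/2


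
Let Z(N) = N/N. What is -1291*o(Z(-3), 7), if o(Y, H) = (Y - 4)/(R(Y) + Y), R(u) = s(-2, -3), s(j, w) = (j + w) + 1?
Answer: -1291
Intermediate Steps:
s(j, w) = 1 + j + w
Z(N) = 1
R(u) = -4 (R(u) = 1 - 2 - 3 = -4)
o(Y, H) = 1 (o(Y, H) = (Y - 4)/(-4 + Y) = (-4 + Y)/(-4 + Y) = 1)
-1291*o(Z(-3), 7) = -1291*1 = -1291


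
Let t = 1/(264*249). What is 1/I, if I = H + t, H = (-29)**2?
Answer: 65736/55283977 ≈ 0.0011891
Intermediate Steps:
t = 1/65736 ≈ 1.5212e-5
H = 841
I = 55283977/65736 (I = 841 + 1/65736 = 55283977/65736 ≈ 841.00)
1/I = 1/(55283977/65736) = 65736/55283977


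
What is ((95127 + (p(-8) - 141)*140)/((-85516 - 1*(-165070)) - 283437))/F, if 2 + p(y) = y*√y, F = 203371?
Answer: -75107/41463889593 + 320*I*√2/5923412799 ≈ -1.8114e-6 + 7.64e-8*I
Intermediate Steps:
p(y) = -2 + y^(3/2) (p(y) = -2 + y*√y = -2 + y^(3/2))
((95127 + (p(-8) - 141)*140)/((-85516 - 1*(-165070)) - 283437))/F = ((95127 + ((-2 + (-8)^(3/2)) - 141)*140)/((-85516 - 1*(-165070)) - 283437))/203371 = ((95127 + ((-2 - 16*I*√2) - 141)*140)/((-85516 + 165070) - 283437))*(1/203371) = ((95127 + (-143 - 16*I*√2)*140)/(79554 - 283437))*(1/203371) = ((95127 + (-20020 - 2240*I*√2))/(-203883))*(1/203371) = ((75107 - 2240*I*√2)*(-1/203883))*(1/203371) = (-75107/203883 + 2240*I*√2/203883)*(1/203371) = -75107/41463889593 + 320*I*√2/5923412799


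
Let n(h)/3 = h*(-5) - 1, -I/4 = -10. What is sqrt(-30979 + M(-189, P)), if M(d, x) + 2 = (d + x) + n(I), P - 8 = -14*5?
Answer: I*sqrt(31835) ≈ 178.42*I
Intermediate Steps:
I = 40 (I = -4*(-10) = 40)
P = -62 (P = 8 - 14*5 = 8 - 70 = -62)
n(h) = -3 - 15*h (n(h) = 3*(h*(-5) - 1) = 3*(-5*h - 1) = 3*(-1 - 5*h) = -3 - 15*h)
M(d, x) = -605 + d + x (M(d, x) = -2 + ((d + x) + (-3 - 15*40)) = -2 + ((d + x) + (-3 - 600)) = -2 + ((d + x) - 603) = -2 + (-603 + d + x) = -605 + d + x)
sqrt(-30979 + M(-189, P)) = sqrt(-30979 + (-605 - 189 - 62)) = sqrt(-30979 - 856) = sqrt(-31835) = I*sqrt(31835)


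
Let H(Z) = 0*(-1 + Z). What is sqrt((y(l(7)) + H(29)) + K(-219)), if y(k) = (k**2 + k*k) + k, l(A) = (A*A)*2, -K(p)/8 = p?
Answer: sqrt(21058) ≈ 145.11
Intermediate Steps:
K(p) = -8*p
H(Z) = 0
l(A) = 2*A**2 (l(A) = A**2*2 = 2*A**2)
y(k) = k + 2*k**2 (y(k) = (k**2 + k**2) + k = 2*k**2 + k = k + 2*k**2)
sqrt((y(l(7)) + H(29)) + K(-219)) = sqrt(((2*7**2)*(1 + 2*(2*7**2)) + 0) - 8*(-219)) = sqrt(((2*49)*(1 + 2*(2*49)) + 0) + 1752) = sqrt((98*(1 + 2*98) + 0) + 1752) = sqrt((98*(1 + 196) + 0) + 1752) = sqrt((98*197 + 0) + 1752) = sqrt((19306 + 0) + 1752) = sqrt(19306 + 1752) = sqrt(21058)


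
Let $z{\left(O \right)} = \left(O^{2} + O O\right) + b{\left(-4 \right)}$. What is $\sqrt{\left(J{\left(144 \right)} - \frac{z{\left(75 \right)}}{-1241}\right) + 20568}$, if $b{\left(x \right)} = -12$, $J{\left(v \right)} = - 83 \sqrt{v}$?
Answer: $\frac{3 \sqrt{3350712410}}{1241} \approx 139.93$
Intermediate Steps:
$z{\left(O \right)} = -12 + 2 O^{2}$ ($z{\left(O \right)} = \left(O^{2} + O O\right) - 12 = \left(O^{2} + O^{2}\right) - 12 = 2 O^{2} - 12 = -12 + 2 O^{2}$)
$\sqrt{\left(J{\left(144 \right)} - \frac{z{\left(75 \right)}}{-1241}\right) + 20568} = \sqrt{\left(- 83 \sqrt{144} - \frac{-12 + 2 \cdot 75^{2}}{-1241}\right) + 20568} = \sqrt{\left(\left(-83\right) 12 - \left(-12 + 2 \cdot 5625\right) \left(- \frac{1}{1241}\right)\right) + 20568} = \sqrt{\left(-996 - \left(-12 + 11250\right) \left(- \frac{1}{1241}\right)\right) + 20568} = \sqrt{\left(-996 - 11238 \left(- \frac{1}{1241}\right)\right) + 20568} = \sqrt{\left(-996 - - \frac{11238}{1241}\right) + 20568} = \sqrt{\left(-996 + \frac{11238}{1241}\right) + 20568} = \sqrt{- \frac{1224798}{1241} + 20568} = \sqrt{\frac{24300090}{1241}} = \frac{3 \sqrt{3350712410}}{1241}$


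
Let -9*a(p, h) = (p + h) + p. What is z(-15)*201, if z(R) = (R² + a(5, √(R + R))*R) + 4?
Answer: 49379 + 335*I*√30 ≈ 49379.0 + 1834.9*I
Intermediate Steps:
a(p, h) = -2*p/9 - h/9 (a(p, h) = -((p + h) + p)/9 = -((h + p) + p)/9 = -(h + 2*p)/9 = -2*p/9 - h/9)
z(R) = 4 + R² + R*(-10/9 - √2*√R/9) (z(R) = (R² + (-2/9*5 - √(R + R)/9)*R) + 4 = (R² + (-10/9 - √2*√R/9)*R) + 4 = (R² + R*(-10/9 - √2*√R/9)) + 4 = 4 + R² + R*(-10/9 - √2*√R/9))
z(-15)*201 = (4 + (-15)² - ⅑*(-15)*(10 + √2*√(-15)))*201 = (4 + 225 - ⅑*(-15)*(10 + √2*(I*√15)))*201 = (4 + 225 - ⅑*(-15)*(10 + I*√30))*201 = (4 + 225 + (50/3 + 5*I*√30/3))*201 = (737/3 + 5*I*√30/3)*201 = 49379 + 335*I*√30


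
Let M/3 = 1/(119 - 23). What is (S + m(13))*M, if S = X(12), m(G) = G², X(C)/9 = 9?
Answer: 125/16 ≈ 7.8125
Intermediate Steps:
X(C) = 81 (X(C) = 9*9 = 81)
S = 81
M = 1/32 (M = 3/(119 - 23) = 3/96 = 3*(1/96) = 1/32 ≈ 0.031250)
(S + m(13))*M = (81 + 13²)*(1/32) = (81 + 169)*(1/32) = 250*(1/32) = 125/16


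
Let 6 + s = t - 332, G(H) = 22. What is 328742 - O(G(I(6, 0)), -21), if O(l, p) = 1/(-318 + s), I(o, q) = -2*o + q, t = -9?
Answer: 218613431/665 ≈ 3.2874e+5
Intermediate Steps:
I(o, q) = q - 2*o
s = -347 (s = -6 + (-9 - 332) = -6 - 341 = -347)
O(l, p) = -1/665 (O(l, p) = 1/(-318 - 347) = 1/(-665) = -1/665)
328742 - O(G(I(6, 0)), -21) = 328742 - 1*(-1/665) = 328742 + 1/665 = 218613431/665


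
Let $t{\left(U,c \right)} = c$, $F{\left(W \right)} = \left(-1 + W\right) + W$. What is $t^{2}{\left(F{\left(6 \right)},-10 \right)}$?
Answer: $100$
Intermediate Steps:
$F{\left(W \right)} = -1 + 2 W$
$t^{2}{\left(F{\left(6 \right)},-10 \right)} = \left(-10\right)^{2} = 100$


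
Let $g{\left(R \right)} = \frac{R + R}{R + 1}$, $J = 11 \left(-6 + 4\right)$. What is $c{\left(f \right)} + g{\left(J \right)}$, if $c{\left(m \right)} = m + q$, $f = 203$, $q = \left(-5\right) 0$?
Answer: $\frac{4307}{21} \approx 205.1$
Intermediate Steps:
$q = 0$
$c{\left(m \right)} = m$ ($c{\left(m \right)} = m + 0 = m$)
$J = -22$ ($J = 11 \left(-2\right) = -22$)
$g{\left(R \right)} = \frac{2 R}{1 + R}$
$c{\left(f \right)} + g{\left(J \right)} = 203 + 2 \left(-22\right) \frac{1}{1 - 22} = 203 + 2 \left(-22\right) \frac{1}{-21} = 203 + 2 \left(-22\right) \left(- \frac{1}{21}\right) = 203 + \frac{44}{21} = \frac{4307}{21}$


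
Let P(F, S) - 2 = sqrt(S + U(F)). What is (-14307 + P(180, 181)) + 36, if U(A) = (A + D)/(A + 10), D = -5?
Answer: -14269 + sqrt(262694)/38 ≈ -14256.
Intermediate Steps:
U(A) = (-5 + A)/(10 + A) (U(A) = (A - 5)/(A + 10) = (-5 + A)/(10 + A))
P(F, S) = 2 + sqrt(S + (-5 + F)/(10 + F))
(-14307 + P(180, 181)) + 36 = (-14307 + (2 + sqrt((-5 + 180 + 181*(10 + 180))/(10 + 180)))) + 36 = (-14307 + (2 + sqrt((-5 + 180 + 181*190)/190))) + 36 = (-14307 + (2 + sqrt((-5 + 180 + 34390)/190))) + 36 = (-14307 + (2 + sqrt((1/190)*34565))) + 36 = (-14307 + (2 + sqrt(6913/38))) + 36 = (-14307 + (2 + sqrt(262694)/38)) + 36 = (-14305 + sqrt(262694)/38) + 36 = -14269 + sqrt(262694)/38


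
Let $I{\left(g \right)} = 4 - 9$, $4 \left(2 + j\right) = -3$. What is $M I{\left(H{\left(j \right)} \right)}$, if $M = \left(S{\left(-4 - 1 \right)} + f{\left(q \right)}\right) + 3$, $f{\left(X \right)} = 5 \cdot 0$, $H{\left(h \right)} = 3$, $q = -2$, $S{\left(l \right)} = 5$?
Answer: $-40$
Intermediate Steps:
$j = - \frac{11}{4}$ ($j = -2 + \frac{1}{4} \left(-3\right) = -2 - \frac{3}{4} = - \frac{11}{4} \approx -2.75$)
$I{\left(g \right)} = -5$ ($I{\left(g \right)} = 4 - 9 = -5$)
$f{\left(X \right)} = 0$
$M = 8$ ($M = \left(5 + 0\right) + 3 = 5 + 3 = 8$)
$M I{\left(H{\left(j \right)} \right)} = 8 \left(-5\right) = -40$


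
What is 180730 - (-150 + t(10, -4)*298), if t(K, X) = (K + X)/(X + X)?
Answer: 362207/2 ≈ 1.8110e+5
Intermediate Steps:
t(K, X) = (K + X)/(2*X) (t(K, X) = (K + X)/((2*X)) = (K + X)*(1/(2*X)) = (K + X)/(2*X))
180730 - (-150 + t(10, -4)*298) = 180730 - (-150 + ((½)*(10 - 4)/(-4))*298) = 180730 - (-150 + ((½)*(-¼)*6)*298) = 180730 - (-150 - ¾*298) = 180730 - (-150 - 447/2) = 180730 - 1*(-747/2) = 180730 + 747/2 = 362207/2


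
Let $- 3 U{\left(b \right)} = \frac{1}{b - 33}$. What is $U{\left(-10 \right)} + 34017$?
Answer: $\frac{4388194}{129} \approx 34017.0$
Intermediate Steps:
$U{\left(b \right)} = - \frac{1}{3 \left(-33 + b\right)}$ ($U{\left(b \right)} = - \frac{1}{3 \left(b - 33\right)} = - \frac{1}{3 \left(-33 + b\right)}$)
$U{\left(-10 \right)} + 34017 = - \frac{1}{-99 + 3 \left(-10\right)} + 34017 = - \frac{1}{-99 - 30} + 34017 = - \frac{1}{-129} + 34017 = \left(-1\right) \left(- \frac{1}{129}\right) + 34017 = \frac{1}{129} + 34017 = \frac{4388194}{129}$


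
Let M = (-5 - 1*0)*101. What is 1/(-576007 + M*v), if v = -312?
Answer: -1/418447 ≈ -2.3898e-6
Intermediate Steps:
M = -505 (M = (-5 + 0)*101 = -5*101 = -505)
1/(-576007 + M*v) = 1/(-576007 - 505*(-312)) = 1/(-576007 + 157560) = 1/(-418447) = -1/418447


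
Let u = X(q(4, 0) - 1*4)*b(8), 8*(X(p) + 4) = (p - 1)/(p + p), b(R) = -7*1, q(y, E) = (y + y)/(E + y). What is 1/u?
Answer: 32/875 ≈ 0.036571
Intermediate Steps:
q(y, E) = 2*y/(E + y) (q(y, E) = (2*y)/(E + y) = 2*y/(E + y))
b(R) = -7
X(p) = -4 + (-1 + p)/(16*p) (X(p) = -4 + ((p - 1)/(p + p))/8 = -4 + ((-1 + p)/((2*p)))/8 = -4 + ((-1 + p)*(1/(2*p)))/8 = -4 + ((-1 + p)/(2*p))/8 = -4 + (-1 + p)/(16*p))
u = 875/32 (u = ((-1 - 63*(2*4/(0 + 4) - 1*4))/(16*(2*4/(0 + 4) - 1*4)))*(-7) = ((-1 - 63*(2*4/4 - 4))/(16*(2*4/4 - 4)))*(-7) = ((-1 - 63*(2*4*(¼) - 4))/(16*(2*4*(¼) - 4)))*(-7) = ((-1 - 63*(2 - 4))/(16*(2 - 4)))*(-7) = ((1/16)*(-1 - 63*(-2))/(-2))*(-7) = ((1/16)*(-½)*(-1 + 126))*(-7) = ((1/16)*(-½)*125)*(-7) = -125/32*(-7) = 875/32 ≈ 27.344)
1/u = 1/(875/32) = 32/875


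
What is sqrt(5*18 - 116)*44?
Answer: 44*I*sqrt(26) ≈ 224.36*I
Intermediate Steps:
sqrt(5*18 - 116)*44 = sqrt(90 - 116)*44 = sqrt(-26)*44 = (I*sqrt(26))*44 = 44*I*sqrt(26)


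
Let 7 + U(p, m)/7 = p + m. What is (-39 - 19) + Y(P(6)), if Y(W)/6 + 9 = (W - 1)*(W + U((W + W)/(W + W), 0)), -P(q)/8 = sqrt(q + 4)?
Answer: 3980 + 2064*sqrt(10) ≈ 10507.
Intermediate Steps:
U(p, m) = -49 + 7*m + 7*p (U(p, m) = -49 + 7*(p + m) = -49 + 7*(m + p) = -49 + (7*m + 7*p) = -49 + 7*m + 7*p)
P(q) = -8*sqrt(4 + q) (P(q) = -8*sqrt(q + 4) = -8*sqrt(4 + q))
Y(W) = -54 + 6*(-1 + W)*(-42 + W) (Y(W) = -54 + 6*((W - 1)*(W + (-49 + 7*0 + 7*((W + W)/(W + W))))) = -54 + 6*((-1 + W)*(W + (-49 + 0 + 7*((2*W)/((2*W)))))) = -54 + 6*((-1 + W)*(W + (-49 + 0 + 7*((2*W)*(1/(2*W)))))) = -54 + 6*((-1 + W)*(W + (-49 + 0 + 7*1))) = -54 + 6*((-1 + W)*(W + (-49 + 0 + 7))) = -54 + 6*((-1 + W)*(W - 42)) = -54 + 6*((-1 + W)*(-42 + W)) = -54 + 6*(-1 + W)*(-42 + W))
(-39 - 19) + Y(P(6)) = (-39 - 19) + (198 - (-2064)*sqrt(4 + 6) + 6*(-8*sqrt(4 + 6))**2) = -58 + (198 - (-2064)*sqrt(10) + 6*(-8*sqrt(10))**2) = -58 + (198 + 2064*sqrt(10) + 6*640) = -58 + (198 + 2064*sqrt(10) + 3840) = -58 + (4038 + 2064*sqrt(10)) = 3980 + 2064*sqrt(10)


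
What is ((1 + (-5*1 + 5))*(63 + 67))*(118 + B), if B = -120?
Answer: -260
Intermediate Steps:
((1 + (-5*1 + 5))*(63 + 67))*(118 + B) = ((1 + (-5*1 + 5))*(63 + 67))*(118 - 120) = ((1 + (-5 + 5))*130)*(-2) = ((1 + 0)*130)*(-2) = (1*130)*(-2) = 130*(-2) = -260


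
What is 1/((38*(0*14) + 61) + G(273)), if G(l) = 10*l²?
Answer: 1/745351 ≈ 1.3417e-6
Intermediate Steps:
1/((38*(0*14) + 61) + G(273)) = 1/((38*(0*14) + 61) + 10*273²) = 1/((38*0 + 61) + 10*74529) = 1/((0 + 61) + 745290) = 1/(61 + 745290) = 1/745351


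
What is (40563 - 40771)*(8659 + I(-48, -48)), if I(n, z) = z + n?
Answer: -1781104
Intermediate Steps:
I(n, z) = n + z
(40563 - 40771)*(8659 + I(-48, -48)) = (40563 - 40771)*(8659 + (-48 - 48)) = -208*(8659 - 96) = -208*8563 = -1781104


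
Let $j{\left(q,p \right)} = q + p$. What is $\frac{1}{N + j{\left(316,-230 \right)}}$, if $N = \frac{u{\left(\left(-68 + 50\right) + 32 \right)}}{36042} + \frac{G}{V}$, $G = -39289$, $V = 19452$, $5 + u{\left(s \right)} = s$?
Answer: $\frac{116848164}{9812962259} \approx 0.011908$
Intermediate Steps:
$u{\left(s \right)} = -5 + s$
$N = - \frac{235979845}{116848164}$ ($N = \frac{-5 + \left(\left(-68 + 50\right) + 32\right)}{36042} - \frac{39289}{19452} = \left(-5 + \left(-18 + 32\right)\right) \frac{1}{36042} - \frac{39289}{19452} = \left(-5 + 14\right) \frac{1}{36042} - \frac{39289}{19452} = 9 \cdot \frac{1}{36042} - \frac{39289}{19452} = \frac{3}{12014} - \frac{39289}{19452} = - \frac{235979845}{116848164} \approx -2.0195$)
$j{\left(q,p \right)} = p + q$
$\frac{1}{N + j{\left(316,-230 \right)}} = \frac{1}{- \frac{235979845}{116848164} + \left(-230 + 316\right)} = \frac{1}{- \frac{235979845}{116848164} + 86} = \frac{1}{\frac{9812962259}{116848164}} = \frac{116848164}{9812962259}$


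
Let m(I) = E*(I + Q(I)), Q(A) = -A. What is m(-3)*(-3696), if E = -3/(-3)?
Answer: 0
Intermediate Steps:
E = 1 (E = -3*(-1/3) = 1)
m(I) = 0 (m(I) = 1*(I - I) = 1*0 = 0)
m(-3)*(-3696) = 0*(-3696) = 0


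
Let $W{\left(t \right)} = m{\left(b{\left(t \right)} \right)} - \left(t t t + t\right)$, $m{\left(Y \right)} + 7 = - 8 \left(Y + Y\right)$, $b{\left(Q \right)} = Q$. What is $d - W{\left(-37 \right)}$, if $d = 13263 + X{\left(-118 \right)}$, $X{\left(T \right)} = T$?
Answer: $-38130$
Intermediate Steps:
$d = 13145$ ($d = 13263 - 118 = 13145$)
$m{\left(Y \right)} = -7 - 16 Y$ ($m{\left(Y \right)} = -7 - 8 \left(Y + Y\right) = -7 - 8 \cdot 2 Y = -7 - 16 Y$)
$W{\left(t \right)} = -7 - t^{3} - 17 t$ ($W{\left(t \right)} = \left(-7 - 16 t\right) - \left(t t t + t\right) = \left(-7 - 16 t\right) - \left(t^{2} t + t\right) = \left(-7 - 16 t\right) - \left(t^{3} + t\right) = \left(-7 - 16 t\right) - \left(t + t^{3}\right) = -7 - t^{3} - 17 t$)
$d - W{\left(-37 \right)} = 13145 - \left(-7 - \left(-37\right)^{3} - -629\right) = 13145 - \left(-7 - -50653 + 629\right) = 13145 - \left(-7 + 50653 + 629\right) = 13145 - 51275 = -38130$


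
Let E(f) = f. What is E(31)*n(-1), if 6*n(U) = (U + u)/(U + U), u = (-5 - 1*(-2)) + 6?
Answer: -31/6 ≈ -5.1667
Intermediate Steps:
u = 3 (u = (-5 + 2) + 6 = -3 + 6 = 3)
n(U) = (3 + U)/(12*U) (n(U) = ((U + 3)/(U + U))/6 = ((3 + U)/((2*U)))/6 = ((3 + U)*(1/(2*U)))/6 = ((3 + U)/(2*U))/6 = (3 + U)/(12*U))
E(31)*n(-1) = 31*((1/12)*(3 - 1)/(-1)) = 31*((1/12)*(-1)*2) = 31*(-⅙) = -31/6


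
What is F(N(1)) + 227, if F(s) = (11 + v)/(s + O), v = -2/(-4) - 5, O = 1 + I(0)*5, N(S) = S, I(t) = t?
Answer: 921/4 ≈ 230.25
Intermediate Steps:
O = 1 (O = 1 + 0*5 = 1 + 0 = 1)
v = -9/2 (v = -2*(-1/4) - 5 = 1/2 - 5 = -9/2 ≈ -4.5000)
F(s) = 13/(2*(1 + s)) (F(s) = (11 - 9/2)/(s + 1) = 13/(2*(1 + s)))
F(N(1)) + 227 = 13/(2*(1 + 1)) + 227 = (13/2)/2 + 227 = (13/2)*(1/2) + 227 = 13/4 + 227 = 921/4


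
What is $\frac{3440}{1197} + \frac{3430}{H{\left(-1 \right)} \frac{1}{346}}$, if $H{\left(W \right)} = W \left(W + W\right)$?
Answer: $\frac{710291270}{1197} \approx 5.9339 \cdot 10^{5}$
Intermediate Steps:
$H{\left(W \right)} = 2 W^{2}$ ($H{\left(W \right)} = W 2 W = 2 W^{2}$)
$\frac{3440}{1197} + \frac{3430}{H{\left(-1 \right)} \frac{1}{346}} = \frac{3440}{1197} + \frac{3430}{2 \left(-1\right)^{2} \cdot \frac{1}{346}} = 3440 \cdot \frac{1}{1197} + \frac{3430}{2 \cdot 1 \cdot \frac{1}{346}} = \frac{3440}{1197} + \frac{3430}{2 \cdot \frac{1}{346}} = \frac{3440}{1197} + 3430 \frac{1}{\frac{1}{173}} = \frac{3440}{1197} + 3430 \cdot 173 = \frac{3440}{1197} + 593390 = \frac{710291270}{1197}$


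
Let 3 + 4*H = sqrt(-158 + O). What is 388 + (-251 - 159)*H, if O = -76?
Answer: 1391/2 - 615*I*sqrt(26)/2 ≈ 695.5 - 1567.9*I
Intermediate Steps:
H = -3/4 + 3*I*sqrt(26)/4 (H = -3/4 + sqrt(-158 - 76)/4 = -3/4 + sqrt(-234)/4 = -3/4 + (3*I*sqrt(26))/4 = -3/4 + 3*I*sqrt(26)/4 ≈ -0.75 + 3.8243*I)
388 + (-251 - 159)*H = 388 + (-251 - 159)*(-3/4 + 3*I*sqrt(26)/4) = 388 - 410*(-3/4 + 3*I*sqrt(26)/4) = 388 + (615/2 - 615*I*sqrt(26)/2) = 1391/2 - 615*I*sqrt(26)/2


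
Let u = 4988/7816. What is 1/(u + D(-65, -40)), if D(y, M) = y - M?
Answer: -1954/47603 ≈ -0.041048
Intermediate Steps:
u = 1247/1954 (u = 4988*(1/7816) = 1247/1954 ≈ 0.63818)
1/(u + D(-65, -40)) = 1/(1247/1954 + (-65 - 1*(-40))) = 1/(1247/1954 + (-65 + 40)) = 1/(1247/1954 - 25) = 1/(-47603/1954) = -1954/47603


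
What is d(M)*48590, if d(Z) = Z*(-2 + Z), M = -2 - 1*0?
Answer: 388720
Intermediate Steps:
M = -2 (M = -2 + 0 = -2)
d(M)*48590 = -2*(-2 - 2)*48590 = -2*(-4)*48590 = 8*48590 = 388720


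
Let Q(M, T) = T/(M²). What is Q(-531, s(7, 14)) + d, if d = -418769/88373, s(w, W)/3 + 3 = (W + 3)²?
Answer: -39333567325/8305913151 ≈ -4.7356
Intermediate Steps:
s(w, W) = -9 + 3*(3 + W)² (s(w, W) = -9 + 3*(W + 3)² = -9 + 3*(3 + W)²)
Q(M, T) = T/M²
d = -418769/88373 (d = -418769*1/88373 = -418769/88373 ≈ -4.7387)
Q(-531, s(7, 14)) + d = (-9 + 3*(3 + 14)²)/(-531)² - 418769/88373 = (-9 + 3*17²)*(1/281961) - 418769/88373 = (-9 + 3*289)*(1/281961) - 418769/88373 = (-9 + 867)*(1/281961) - 418769/88373 = 858*(1/281961) - 418769/88373 = 286/93987 - 418769/88373 = -39333567325/8305913151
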